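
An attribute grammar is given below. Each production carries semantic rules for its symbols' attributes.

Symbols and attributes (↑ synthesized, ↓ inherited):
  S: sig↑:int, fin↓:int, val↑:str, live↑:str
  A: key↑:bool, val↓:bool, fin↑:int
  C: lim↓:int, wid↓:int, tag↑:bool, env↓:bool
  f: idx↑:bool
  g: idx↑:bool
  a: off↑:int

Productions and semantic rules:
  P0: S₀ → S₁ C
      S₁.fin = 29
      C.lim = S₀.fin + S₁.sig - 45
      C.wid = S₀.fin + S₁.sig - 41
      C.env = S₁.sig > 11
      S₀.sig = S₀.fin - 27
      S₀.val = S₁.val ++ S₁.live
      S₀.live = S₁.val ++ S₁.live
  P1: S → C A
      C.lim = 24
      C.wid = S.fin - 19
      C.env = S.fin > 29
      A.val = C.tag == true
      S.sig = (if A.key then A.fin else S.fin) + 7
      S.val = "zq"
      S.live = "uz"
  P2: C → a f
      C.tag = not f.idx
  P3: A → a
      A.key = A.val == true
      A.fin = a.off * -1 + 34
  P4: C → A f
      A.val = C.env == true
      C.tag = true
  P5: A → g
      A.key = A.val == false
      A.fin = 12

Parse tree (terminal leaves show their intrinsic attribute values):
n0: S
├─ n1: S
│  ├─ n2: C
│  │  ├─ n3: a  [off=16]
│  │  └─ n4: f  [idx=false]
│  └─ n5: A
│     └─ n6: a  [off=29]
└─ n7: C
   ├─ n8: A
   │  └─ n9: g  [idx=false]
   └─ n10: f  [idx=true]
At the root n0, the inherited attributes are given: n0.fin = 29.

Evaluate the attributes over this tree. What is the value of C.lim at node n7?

1. n0.fin = 29  [given at root]
2. n1.fin = 29  [29]
3. n2.lim = 24  [24]
4. n2.wid = 10  [S.fin - 19]
5. n2.env = false  [S.fin > 29]
6. n3.off = 16  [terminal]
7. n4.idx = false  [terminal]
8. n2.tag = true  [not f.idx]
9. n5.val = true  [C.tag == true]
10. n6.off = 29  [terminal]
11. n5.key = true  [A.val == true]
12. n5.fin = 5  [a.off * -1 + 34]
13. n1.sig = 12  [(if A.key then A.fin else S.fin) + 7]
14. n1.val = "zq"  ["zq"]
15. n1.live = "uz"  ["uz"]
16. n7.lim = -4  [S₀.fin + S₁.sig - 45]
17. n7.wid = 0  [S₀.fin + S₁.sig - 41]
18. n7.env = true  [S₁.sig > 11]
19. n8.val = true  [C.env == true]
20. n9.idx = false  [terminal]
21. n8.key = false  [A.val == false]
22. n8.fin = 12  [12]
23. n10.idx = true  [terminal]
24. n7.tag = true  [true]
25. n0.sig = 2  [S₀.fin - 27]
26. n0.val = "zquz"  [S₁.val ++ S₁.live]
27. n0.live = "zquz"  [S₁.val ++ S₁.live]

-4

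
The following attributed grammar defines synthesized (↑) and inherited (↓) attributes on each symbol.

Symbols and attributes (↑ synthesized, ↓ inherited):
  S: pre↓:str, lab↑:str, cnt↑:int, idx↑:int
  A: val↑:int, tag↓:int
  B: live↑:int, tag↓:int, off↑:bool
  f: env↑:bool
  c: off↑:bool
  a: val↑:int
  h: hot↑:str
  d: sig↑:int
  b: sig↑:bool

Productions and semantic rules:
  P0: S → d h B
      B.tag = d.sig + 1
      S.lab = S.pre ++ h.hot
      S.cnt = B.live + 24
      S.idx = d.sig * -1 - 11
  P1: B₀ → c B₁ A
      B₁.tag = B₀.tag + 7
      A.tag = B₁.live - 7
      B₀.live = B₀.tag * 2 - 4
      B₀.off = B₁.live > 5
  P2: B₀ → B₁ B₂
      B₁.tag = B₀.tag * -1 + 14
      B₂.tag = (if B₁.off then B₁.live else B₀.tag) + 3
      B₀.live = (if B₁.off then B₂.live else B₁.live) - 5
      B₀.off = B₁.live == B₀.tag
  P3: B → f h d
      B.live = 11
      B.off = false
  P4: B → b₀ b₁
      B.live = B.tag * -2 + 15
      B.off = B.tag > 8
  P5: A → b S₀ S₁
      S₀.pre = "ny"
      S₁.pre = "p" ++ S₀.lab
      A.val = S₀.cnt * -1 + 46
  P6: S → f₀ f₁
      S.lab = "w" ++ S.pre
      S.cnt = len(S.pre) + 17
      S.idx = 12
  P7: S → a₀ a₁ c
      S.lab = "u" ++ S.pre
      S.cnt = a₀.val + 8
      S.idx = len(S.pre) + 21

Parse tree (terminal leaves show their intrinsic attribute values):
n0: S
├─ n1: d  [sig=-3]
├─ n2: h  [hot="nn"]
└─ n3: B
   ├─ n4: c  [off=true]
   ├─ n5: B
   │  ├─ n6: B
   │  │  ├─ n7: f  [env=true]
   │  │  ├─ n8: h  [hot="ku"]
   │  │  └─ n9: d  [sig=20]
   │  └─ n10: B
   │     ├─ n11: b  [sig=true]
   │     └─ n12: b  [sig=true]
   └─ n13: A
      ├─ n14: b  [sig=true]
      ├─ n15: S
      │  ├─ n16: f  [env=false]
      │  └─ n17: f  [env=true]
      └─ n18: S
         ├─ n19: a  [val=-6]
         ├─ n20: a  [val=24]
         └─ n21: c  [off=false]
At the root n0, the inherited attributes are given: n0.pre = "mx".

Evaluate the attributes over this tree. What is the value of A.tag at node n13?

-1

1. n0.pre = "mx"  [given at root]
2. n1.sig = -3  [terminal]
3. n2.hot = "nn"  [terminal]
4. n3.tag = -2  [d.sig + 1]
5. n4.off = true  [terminal]
6. n5.tag = 5  [B₀.tag + 7]
7. n6.tag = 9  [B₀.tag * -1 + 14]
8. n7.env = true  [terminal]
9. n8.hot = "ku"  [terminal]
10. n9.sig = 20  [terminal]
11. n6.live = 11  [11]
12. n6.off = false  [false]
13. n10.tag = 8  [(if B₁.off then B₁.live else B₀.tag) + 3]
14. n11.sig = true  [terminal]
15. n12.sig = true  [terminal]
16. n10.live = -1  [B.tag * -2 + 15]
17. n10.off = false  [B.tag > 8]
18. n5.live = 6  [(if B₁.off then B₂.live else B₁.live) - 5]
19. n5.off = false  [B₁.live == B₀.tag]
20. n13.tag = -1  [B₁.live - 7]
21. n14.sig = true  [terminal]
22. n15.pre = "ny"  ["ny"]
23. n16.env = false  [terminal]
24. n17.env = true  [terminal]
25. n15.lab = "wny"  ["w" ++ S.pre]
26. n15.cnt = 19  [len(S.pre) + 17]
27. n15.idx = 12  [12]
28. n18.pre = "pwny"  ["p" ++ S₀.lab]
29. n19.val = -6  [terminal]
30. n20.val = 24  [terminal]
31. n21.off = false  [terminal]
32. n18.lab = "upwny"  ["u" ++ S.pre]
33. n18.cnt = 2  [a₀.val + 8]
34. n18.idx = 25  [len(S.pre) + 21]
35. n13.val = 27  [S₀.cnt * -1 + 46]
36. n3.live = -8  [B₀.tag * 2 - 4]
37. n3.off = true  [B₁.live > 5]
38. n0.lab = "mxnn"  [S.pre ++ h.hot]
39. n0.cnt = 16  [B.live + 24]
40. n0.idx = -8  [d.sig * -1 - 11]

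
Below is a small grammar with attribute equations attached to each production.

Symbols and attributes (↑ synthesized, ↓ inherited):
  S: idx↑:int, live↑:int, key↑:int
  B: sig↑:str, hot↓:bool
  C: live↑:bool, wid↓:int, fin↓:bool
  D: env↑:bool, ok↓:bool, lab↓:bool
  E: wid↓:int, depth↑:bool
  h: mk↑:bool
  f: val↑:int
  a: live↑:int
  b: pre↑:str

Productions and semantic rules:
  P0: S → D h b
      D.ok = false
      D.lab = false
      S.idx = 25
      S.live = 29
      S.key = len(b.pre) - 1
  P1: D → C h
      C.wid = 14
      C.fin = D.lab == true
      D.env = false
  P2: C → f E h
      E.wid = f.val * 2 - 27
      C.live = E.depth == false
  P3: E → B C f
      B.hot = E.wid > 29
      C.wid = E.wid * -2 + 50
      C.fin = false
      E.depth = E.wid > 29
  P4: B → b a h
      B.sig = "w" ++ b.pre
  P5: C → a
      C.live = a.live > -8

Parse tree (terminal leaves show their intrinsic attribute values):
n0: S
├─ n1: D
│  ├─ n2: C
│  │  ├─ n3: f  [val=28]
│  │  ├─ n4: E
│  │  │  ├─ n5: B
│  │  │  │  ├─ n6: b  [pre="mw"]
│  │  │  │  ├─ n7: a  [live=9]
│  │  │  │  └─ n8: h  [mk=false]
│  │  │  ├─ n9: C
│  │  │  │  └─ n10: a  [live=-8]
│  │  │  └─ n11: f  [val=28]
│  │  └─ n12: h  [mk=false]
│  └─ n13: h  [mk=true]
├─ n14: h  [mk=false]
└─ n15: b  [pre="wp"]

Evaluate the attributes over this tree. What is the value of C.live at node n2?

1. n1.ok = false  [false]
2. n1.lab = false  [false]
3. n2.wid = 14  [14]
4. n2.fin = false  [D.lab == true]
5. n3.val = 28  [terminal]
6. n4.wid = 29  [f.val * 2 - 27]
7. n5.hot = false  [E.wid > 29]
8. n6.pre = "mw"  [terminal]
9. n7.live = 9  [terminal]
10. n8.mk = false  [terminal]
11. n5.sig = "wmw"  ["w" ++ b.pre]
12. n9.wid = -8  [E.wid * -2 + 50]
13. n9.fin = false  [false]
14. n10.live = -8  [terminal]
15. n9.live = false  [a.live > -8]
16. n11.val = 28  [terminal]
17. n4.depth = false  [E.wid > 29]
18. n12.mk = false  [terminal]
19. n2.live = true  [E.depth == false]
20. n13.mk = true  [terminal]
21. n1.env = false  [false]
22. n14.mk = false  [terminal]
23. n15.pre = "wp"  [terminal]
24. n0.idx = 25  [25]
25. n0.live = 29  [29]
26. n0.key = 1  [len(b.pre) - 1]

true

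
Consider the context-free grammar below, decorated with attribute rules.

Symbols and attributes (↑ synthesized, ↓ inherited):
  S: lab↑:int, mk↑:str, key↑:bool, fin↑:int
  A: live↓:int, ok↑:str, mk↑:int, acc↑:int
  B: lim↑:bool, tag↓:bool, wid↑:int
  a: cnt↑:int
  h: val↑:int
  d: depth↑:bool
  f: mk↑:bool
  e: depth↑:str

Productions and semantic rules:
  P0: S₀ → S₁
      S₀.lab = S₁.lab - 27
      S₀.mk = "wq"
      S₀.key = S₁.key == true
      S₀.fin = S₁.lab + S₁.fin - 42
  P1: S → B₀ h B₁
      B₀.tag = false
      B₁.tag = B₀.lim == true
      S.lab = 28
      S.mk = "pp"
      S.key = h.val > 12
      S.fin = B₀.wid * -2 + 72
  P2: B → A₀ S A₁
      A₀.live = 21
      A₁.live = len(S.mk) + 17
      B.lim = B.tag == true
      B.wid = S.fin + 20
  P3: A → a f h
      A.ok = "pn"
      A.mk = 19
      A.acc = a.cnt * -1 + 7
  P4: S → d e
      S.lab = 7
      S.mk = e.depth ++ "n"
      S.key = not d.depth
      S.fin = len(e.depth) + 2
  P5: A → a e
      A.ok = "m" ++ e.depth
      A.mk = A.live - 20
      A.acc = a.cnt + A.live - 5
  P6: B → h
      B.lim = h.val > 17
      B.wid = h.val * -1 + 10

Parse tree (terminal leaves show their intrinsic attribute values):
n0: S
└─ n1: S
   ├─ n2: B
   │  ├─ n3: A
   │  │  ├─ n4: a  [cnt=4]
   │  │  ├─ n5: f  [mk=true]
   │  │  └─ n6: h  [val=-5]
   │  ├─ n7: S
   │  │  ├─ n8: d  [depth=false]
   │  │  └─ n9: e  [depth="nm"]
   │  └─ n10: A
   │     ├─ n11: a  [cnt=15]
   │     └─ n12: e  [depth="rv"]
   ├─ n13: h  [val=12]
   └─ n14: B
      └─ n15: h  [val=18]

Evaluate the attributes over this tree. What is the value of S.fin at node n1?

1. n2.tag = false  [false]
2. n3.live = 21  [21]
3. n4.cnt = 4  [terminal]
4. n5.mk = true  [terminal]
5. n6.val = -5  [terminal]
6. n3.ok = "pn"  ["pn"]
7. n3.mk = 19  [19]
8. n3.acc = 3  [a.cnt * -1 + 7]
9. n8.depth = false  [terminal]
10. n9.depth = "nm"  [terminal]
11. n7.lab = 7  [7]
12. n7.mk = "nmn"  [e.depth ++ "n"]
13. n7.key = true  [not d.depth]
14. n7.fin = 4  [len(e.depth) + 2]
15. n10.live = 20  [len(S.mk) + 17]
16. n11.cnt = 15  [terminal]
17. n12.depth = "rv"  [terminal]
18. n10.ok = "mrv"  ["m" ++ e.depth]
19. n10.mk = 0  [A.live - 20]
20. n10.acc = 30  [a.cnt + A.live - 5]
21. n2.lim = false  [B.tag == true]
22. n2.wid = 24  [S.fin + 20]
23. n13.val = 12  [terminal]
24. n14.tag = false  [B₀.lim == true]
25. n15.val = 18  [terminal]
26. n14.lim = true  [h.val > 17]
27. n14.wid = -8  [h.val * -1 + 10]
28. n1.lab = 28  [28]
29. n1.mk = "pp"  ["pp"]
30. n1.key = false  [h.val > 12]
31. n1.fin = 24  [B₀.wid * -2 + 72]
32. n0.lab = 1  [S₁.lab - 27]
33. n0.mk = "wq"  ["wq"]
34. n0.key = false  [S₁.key == true]
35. n0.fin = 10  [S₁.lab + S₁.fin - 42]

24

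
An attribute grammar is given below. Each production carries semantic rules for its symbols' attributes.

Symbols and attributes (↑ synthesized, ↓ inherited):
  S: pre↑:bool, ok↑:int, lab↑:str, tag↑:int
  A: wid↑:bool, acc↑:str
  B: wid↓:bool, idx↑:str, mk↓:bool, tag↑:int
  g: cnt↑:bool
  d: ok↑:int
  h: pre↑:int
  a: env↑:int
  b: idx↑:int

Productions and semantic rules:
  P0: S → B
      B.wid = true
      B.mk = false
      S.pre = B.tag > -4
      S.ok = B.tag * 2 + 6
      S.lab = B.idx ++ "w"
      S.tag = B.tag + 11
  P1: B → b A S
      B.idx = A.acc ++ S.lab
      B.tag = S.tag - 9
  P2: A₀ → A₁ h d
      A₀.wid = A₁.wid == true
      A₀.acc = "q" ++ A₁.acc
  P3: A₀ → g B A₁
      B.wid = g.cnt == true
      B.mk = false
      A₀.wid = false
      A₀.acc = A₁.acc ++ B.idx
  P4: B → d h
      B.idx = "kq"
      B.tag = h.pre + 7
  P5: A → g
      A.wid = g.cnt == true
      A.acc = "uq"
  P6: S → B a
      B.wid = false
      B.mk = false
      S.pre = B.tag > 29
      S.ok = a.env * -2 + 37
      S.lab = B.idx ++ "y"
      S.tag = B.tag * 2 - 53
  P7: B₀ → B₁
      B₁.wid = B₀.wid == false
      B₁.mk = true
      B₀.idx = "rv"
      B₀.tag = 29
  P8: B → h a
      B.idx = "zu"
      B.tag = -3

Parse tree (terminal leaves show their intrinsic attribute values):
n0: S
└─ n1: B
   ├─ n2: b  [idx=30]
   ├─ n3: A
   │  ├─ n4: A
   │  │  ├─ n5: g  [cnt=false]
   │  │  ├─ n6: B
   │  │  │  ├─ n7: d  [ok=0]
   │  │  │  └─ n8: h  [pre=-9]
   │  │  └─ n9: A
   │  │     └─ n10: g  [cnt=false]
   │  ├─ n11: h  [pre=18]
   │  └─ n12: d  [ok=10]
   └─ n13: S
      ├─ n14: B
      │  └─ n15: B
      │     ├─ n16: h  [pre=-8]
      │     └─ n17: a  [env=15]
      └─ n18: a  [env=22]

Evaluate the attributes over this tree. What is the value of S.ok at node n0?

1. n1.wid = true  [true]
2. n1.mk = false  [false]
3. n2.idx = 30  [terminal]
4. n5.cnt = false  [terminal]
5. n6.wid = false  [g.cnt == true]
6. n6.mk = false  [false]
7. n7.ok = 0  [terminal]
8. n8.pre = -9  [terminal]
9. n6.idx = "kq"  ["kq"]
10. n6.tag = -2  [h.pre + 7]
11. n10.cnt = false  [terminal]
12. n9.wid = false  [g.cnt == true]
13. n9.acc = "uq"  ["uq"]
14. n4.wid = false  [false]
15. n4.acc = "uqkq"  [A₁.acc ++ B.idx]
16. n11.pre = 18  [terminal]
17. n12.ok = 10  [terminal]
18. n3.wid = false  [A₁.wid == true]
19. n3.acc = "quqkq"  ["q" ++ A₁.acc]
20. n14.wid = false  [false]
21. n14.mk = false  [false]
22. n15.wid = true  [B₀.wid == false]
23. n15.mk = true  [true]
24. n16.pre = -8  [terminal]
25. n17.env = 15  [terminal]
26. n15.idx = "zu"  ["zu"]
27. n15.tag = -3  [-3]
28. n14.idx = "rv"  ["rv"]
29. n14.tag = 29  [29]
30. n18.env = 22  [terminal]
31. n13.pre = false  [B.tag > 29]
32. n13.ok = -7  [a.env * -2 + 37]
33. n13.lab = "rvy"  [B.idx ++ "y"]
34. n13.tag = 5  [B.tag * 2 - 53]
35. n1.idx = "quqkqrvy"  [A.acc ++ S.lab]
36. n1.tag = -4  [S.tag - 9]
37. n0.pre = false  [B.tag > -4]
38. n0.ok = -2  [B.tag * 2 + 6]
39. n0.lab = "quqkqrvyw"  [B.idx ++ "w"]
40. n0.tag = 7  [B.tag + 11]

-2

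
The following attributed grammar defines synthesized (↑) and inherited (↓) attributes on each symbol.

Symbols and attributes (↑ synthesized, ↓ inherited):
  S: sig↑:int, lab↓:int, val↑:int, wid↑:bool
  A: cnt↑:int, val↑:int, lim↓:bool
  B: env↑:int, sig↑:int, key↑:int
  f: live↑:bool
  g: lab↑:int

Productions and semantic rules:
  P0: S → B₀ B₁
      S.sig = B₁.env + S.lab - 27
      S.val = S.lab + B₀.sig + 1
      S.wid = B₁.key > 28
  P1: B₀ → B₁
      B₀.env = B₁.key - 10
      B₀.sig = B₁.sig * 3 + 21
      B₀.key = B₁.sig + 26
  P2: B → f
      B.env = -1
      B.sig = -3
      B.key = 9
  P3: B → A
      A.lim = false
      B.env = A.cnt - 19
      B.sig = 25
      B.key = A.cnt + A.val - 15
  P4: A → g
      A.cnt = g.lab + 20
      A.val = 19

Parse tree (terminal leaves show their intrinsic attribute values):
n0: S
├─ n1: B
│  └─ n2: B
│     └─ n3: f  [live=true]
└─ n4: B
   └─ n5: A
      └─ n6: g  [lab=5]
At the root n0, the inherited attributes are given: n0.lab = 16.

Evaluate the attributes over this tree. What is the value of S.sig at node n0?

-5

1. n0.lab = 16  [given at root]
2. n3.live = true  [terminal]
3. n2.env = -1  [-1]
4. n2.sig = -3  [-3]
5. n2.key = 9  [9]
6. n1.env = -1  [B₁.key - 10]
7. n1.sig = 12  [B₁.sig * 3 + 21]
8. n1.key = 23  [B₁.sig + 26]
9. n5.lim = false  [false]
10. n6.lab = 5  [terminal]
11. n5.cnt = 25  [g.lab + 20]
12. n5.val = 19  [19]
13. n4.env = 6  [A.cnt - 19]
14. n4.sig = 25  [25]
15. n4.key = 29  [A.cnt + A.val - 15]
16. n0.sig = -5  [B₁.env + S.lab - 27]
17. n0.val = 29  [S.lab + B₀.sig + 1]
18. n0.wid = true  [B₁.key > 28]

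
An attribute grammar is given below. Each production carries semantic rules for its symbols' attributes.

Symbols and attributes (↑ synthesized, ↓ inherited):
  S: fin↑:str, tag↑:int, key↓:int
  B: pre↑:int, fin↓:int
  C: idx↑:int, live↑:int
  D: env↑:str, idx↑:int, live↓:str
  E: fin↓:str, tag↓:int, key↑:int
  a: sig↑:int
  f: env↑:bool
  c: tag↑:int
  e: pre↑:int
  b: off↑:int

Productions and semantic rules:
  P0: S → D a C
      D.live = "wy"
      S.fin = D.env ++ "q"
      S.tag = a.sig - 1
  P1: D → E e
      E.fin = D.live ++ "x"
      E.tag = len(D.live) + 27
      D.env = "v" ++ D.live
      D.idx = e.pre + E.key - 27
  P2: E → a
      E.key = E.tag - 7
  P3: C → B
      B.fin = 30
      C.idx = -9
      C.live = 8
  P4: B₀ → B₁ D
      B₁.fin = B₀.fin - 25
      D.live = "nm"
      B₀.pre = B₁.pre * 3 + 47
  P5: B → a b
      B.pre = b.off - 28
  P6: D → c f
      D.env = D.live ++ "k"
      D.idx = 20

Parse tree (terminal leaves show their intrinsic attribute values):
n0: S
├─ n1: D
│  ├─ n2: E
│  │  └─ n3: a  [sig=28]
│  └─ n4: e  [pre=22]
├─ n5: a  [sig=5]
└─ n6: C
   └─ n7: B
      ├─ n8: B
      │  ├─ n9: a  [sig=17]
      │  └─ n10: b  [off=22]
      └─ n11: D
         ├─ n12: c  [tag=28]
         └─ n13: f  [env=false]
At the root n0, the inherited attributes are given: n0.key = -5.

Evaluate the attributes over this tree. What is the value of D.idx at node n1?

17

1. n0.key = -5  [given at root]
2. n1.live = "wy"  ["wy"]
3. n2.fin = "wyx"  [D.live ++ "x"]
4. n2.tag = 29  [len(D.live) + 27]
5. n3.sig = 28  [terminal]
6. n2.key = 22  [E.tag - 7]
7. n4.pre = 22  [terminal]
8. n1.env = "vwy"  ["v" ++ D.live]
9. n1.idx = 17  [e.pre + E.key - 27]
10. n5.sig = 5  [terminal]
11. n7.fin = 30  [30]
12. n8.fin = 5  [B₀.fin - 25]
13. n9.sig = 17  [terminal]
14. n10.off = 22  [terminal]
15. n8.pre = -6  [b.off - 28]
16. n11.live = "nm"  ["nm"]
17. n12.tag = 28  [terminal]
18. n13.env = false  [terminal]
19. n11.env = "nmk"  [D.live ++ "k"]
20. n11.idx = 20  [20]
21. n7.pre = 29  [B₁.pre * 3 + 47]
22. n6.idx = -9  [-9]
23. n6.live = 8  [8]
24. n0.fin = "vwyq"  [D.env ++ "q"]
25. n0.tag = 4  [a.sig - 1]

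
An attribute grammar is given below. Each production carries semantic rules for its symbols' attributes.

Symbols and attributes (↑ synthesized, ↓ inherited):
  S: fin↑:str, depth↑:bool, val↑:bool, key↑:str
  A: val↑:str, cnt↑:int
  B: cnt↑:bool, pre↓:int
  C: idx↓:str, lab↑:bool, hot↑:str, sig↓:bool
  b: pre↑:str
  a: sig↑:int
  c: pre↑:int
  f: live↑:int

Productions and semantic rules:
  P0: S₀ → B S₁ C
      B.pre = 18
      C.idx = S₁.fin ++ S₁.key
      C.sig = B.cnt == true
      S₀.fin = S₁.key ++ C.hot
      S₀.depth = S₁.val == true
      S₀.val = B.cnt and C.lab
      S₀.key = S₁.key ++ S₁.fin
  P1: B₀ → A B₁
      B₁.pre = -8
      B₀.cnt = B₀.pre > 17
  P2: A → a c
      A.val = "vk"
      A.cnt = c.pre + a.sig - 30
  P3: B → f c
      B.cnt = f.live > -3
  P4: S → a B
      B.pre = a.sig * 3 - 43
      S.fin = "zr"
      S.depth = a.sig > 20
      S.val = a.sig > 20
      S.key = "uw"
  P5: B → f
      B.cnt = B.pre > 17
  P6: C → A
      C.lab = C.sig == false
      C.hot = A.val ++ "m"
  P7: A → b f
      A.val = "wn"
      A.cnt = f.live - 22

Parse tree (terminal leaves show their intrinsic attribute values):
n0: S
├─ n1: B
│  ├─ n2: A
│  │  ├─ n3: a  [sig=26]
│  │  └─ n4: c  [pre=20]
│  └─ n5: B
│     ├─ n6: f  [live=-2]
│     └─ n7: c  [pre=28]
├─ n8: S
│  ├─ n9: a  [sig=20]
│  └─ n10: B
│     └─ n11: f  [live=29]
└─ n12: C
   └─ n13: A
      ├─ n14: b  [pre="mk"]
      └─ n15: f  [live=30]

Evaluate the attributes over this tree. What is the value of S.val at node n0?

false

1. n1.pre = 18  [18]
2. n3.sig = 26  [terminal]
3. n4.pre = 20  [terminal]
4. n2.val = "vk"  ["vk"]
5. n2.cnt = 16  [c.pre + a.sig - 30]
6. n5.pre = -8  [-8]
7. n6.live = -2  [terminal]
8. n7.pre = 28  [terminal]
9. n5.cnt = true  [f.live > -3]
10. n1.cnt = true  [B₀.pre > 17]
11. n9.sig = 20  [terminal]
12. n10.pre = 17  [a.sig * 3 - 43]
13. n11.live = 29  [terminal]
14. n10.cnt = false  [B.pre > 17]
15. n8.fin = "zr"  ["zr"]
16. n8.depth = false  [a.sig > 20]
17. n8.val = false  [a.sig > 20]
18. n8.key = "uw"  ["uw"]
19. n12.idx = "zruw"  [S₁.fin ++ S₁.key]
20. n12.sig = true  [B.cnt == true]
21. n14.pre = "mk"  [terminal]
22. n15.live = 30  [terminal]
23. n13.val = "wn"  ["wn"]
24. n13.cnt = 8  [f.live - 22]
25. n12.lab = false  [C.sig == false]
26. n12.hot = "wnm"  [A.val ++ "m"]
27. n0.fin = "uwwnm"  [S₁.key ++ C.hot]
28. n0.depth = false  [S₁.val == true]
29. n0.val = false  [B.cnt and C.lab]
30. n0.key = "uwzr"  [S₁.key ++ S₁.fin]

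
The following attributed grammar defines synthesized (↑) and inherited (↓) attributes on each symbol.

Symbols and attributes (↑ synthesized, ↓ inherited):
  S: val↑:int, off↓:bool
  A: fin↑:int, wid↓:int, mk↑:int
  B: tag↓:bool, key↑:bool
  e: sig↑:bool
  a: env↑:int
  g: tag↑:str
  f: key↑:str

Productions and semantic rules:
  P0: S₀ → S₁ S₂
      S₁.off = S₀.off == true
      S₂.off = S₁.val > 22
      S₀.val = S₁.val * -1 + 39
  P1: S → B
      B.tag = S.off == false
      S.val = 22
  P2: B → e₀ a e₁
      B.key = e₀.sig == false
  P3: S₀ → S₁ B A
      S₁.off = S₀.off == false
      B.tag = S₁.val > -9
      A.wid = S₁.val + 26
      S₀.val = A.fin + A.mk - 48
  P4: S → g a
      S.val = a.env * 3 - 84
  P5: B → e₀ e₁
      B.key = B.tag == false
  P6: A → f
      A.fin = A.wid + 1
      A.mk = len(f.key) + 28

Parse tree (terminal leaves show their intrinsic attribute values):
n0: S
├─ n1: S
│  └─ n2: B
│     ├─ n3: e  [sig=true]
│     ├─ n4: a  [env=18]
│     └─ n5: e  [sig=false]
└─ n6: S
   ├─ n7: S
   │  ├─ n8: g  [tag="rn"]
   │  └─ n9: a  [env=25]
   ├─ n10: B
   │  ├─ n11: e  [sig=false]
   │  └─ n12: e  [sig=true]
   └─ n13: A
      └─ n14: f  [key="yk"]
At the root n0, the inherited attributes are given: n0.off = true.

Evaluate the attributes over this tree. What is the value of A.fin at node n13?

18

1. n0.off = true  [given at root]
2. n1.off = true  [S₀.off == true]
3. n2.tag = false  [S.off == false]
4. n3.sig = true  [terminal]
5. n4.env = 18  [terminal]
6. n5.sig = false  [terminal]
7. n2.key = false  [e₀.sig == false]
8. n1.val = 22  [22]
9. n6.off = false  [S₁.val > 22]
10. n7.off = true  [S₀.off == false]
11. n8.tag = "rn"  [terminal]
12. n9.env = 25  [terminal]
13. n7.val = -9  [a.env * 3 - 84]
14. n10.tag = false  [S₁.val > -9]
15. n11.sig = false  [terminal]
16. n12.sig = true  [terminal]
17. n10.key = true  [B.tag == false]
18. n13.wid = 17  [S₁.val + 26]
19. n14.key = "yk"  [terminal]
20. n13.fin = 18  [A.wid + 1]
21. n13.mk = 30  [len(f.key) + 28]
22. n6.val = 0  [A.fin + A.mk - 48]
23. n0.val = 17  [S₁.val * -1 + 39]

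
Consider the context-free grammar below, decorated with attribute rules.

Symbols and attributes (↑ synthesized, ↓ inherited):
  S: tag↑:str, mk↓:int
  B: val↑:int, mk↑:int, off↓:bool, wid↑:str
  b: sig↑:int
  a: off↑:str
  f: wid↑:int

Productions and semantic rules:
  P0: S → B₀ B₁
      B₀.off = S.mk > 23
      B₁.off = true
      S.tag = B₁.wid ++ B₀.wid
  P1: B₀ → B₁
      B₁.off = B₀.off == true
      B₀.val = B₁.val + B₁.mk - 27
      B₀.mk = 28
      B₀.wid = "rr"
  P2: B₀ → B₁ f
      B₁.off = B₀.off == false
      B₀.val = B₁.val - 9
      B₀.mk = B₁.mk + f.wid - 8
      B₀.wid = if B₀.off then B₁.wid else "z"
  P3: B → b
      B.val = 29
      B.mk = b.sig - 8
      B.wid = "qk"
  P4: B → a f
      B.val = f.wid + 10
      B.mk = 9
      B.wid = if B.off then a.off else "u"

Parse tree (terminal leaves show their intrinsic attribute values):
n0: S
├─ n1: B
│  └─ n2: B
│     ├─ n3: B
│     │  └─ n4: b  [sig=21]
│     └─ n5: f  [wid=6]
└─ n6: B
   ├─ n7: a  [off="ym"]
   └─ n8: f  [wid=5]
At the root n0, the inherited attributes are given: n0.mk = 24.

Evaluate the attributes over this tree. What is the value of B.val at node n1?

1. n0.mk = 24  [given at root]
2. n1.off = true  [S.mk > 23]
3. n2.off = true  [B₀.off == true]
4. n3.off = false  [B₀.off == false]
5. n4.sig = 21  [terminal]
6. n3.val = 29  [29]
7. n3.mk = 13  [b.sig - 8]
8. n3.wid = "qk"  ["qk"]
9. n5.wid = 6  [terminal]
10. n2.val = 20  [B₁.val - 9]
11. n2.mk = 11  [B₁.mk + f.wid - 8]
12. n2.wid = "qk"  [if B₀.off then B₁.wid else "z"]
13. n1.val = 4  [B₁.val + B₁.mk - 27]
14. n1.mk = 28  [28]
15. n1.wid = "rr"  ["rr"]
16. n6.off = true  [true]
17. n7.off = "ym"  [terminal]
18. n8.wid = 5  [terminal]
19. n6.val = 15  [f.wid + 10]
20. n6.mk = 9  [9]
21. n6.wid = "ym"  [if B.off then a.off else "u"]
22. n0.tag = "ymrr"  [B₁.wid ++ B₀.wid]

4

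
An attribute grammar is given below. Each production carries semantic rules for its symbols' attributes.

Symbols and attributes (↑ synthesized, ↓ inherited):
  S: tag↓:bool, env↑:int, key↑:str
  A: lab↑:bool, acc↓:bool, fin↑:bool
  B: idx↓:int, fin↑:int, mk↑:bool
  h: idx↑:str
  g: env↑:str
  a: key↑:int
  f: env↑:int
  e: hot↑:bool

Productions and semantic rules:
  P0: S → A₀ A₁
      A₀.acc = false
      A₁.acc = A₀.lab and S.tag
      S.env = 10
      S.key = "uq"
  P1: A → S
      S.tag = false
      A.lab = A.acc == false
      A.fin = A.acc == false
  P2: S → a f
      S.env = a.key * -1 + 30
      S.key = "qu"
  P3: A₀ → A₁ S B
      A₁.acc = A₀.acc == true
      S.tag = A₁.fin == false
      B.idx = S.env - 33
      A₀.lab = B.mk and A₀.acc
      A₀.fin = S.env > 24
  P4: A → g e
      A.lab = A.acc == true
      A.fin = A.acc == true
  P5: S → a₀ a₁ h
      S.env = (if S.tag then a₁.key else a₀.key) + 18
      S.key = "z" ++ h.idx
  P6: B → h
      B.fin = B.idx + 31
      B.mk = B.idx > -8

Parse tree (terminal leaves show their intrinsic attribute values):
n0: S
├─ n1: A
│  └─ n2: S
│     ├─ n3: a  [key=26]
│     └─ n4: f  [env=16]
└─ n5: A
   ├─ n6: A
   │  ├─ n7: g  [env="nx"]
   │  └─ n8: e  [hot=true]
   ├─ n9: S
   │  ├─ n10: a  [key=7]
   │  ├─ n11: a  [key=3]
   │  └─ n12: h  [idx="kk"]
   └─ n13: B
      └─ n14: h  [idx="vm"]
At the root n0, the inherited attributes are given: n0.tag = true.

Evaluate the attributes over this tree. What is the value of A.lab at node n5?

1. n0.tag = true  [given at root]
2. n1.acc = false  [false]
3. n2.tag = false  [false]
4. n3.key = 26  [terminal]
5. n4.env = 16  [terminal]
6. n2.env = 4  [a.key * -1 + 30]
7. n2.key = "qu"  ["qu"]
8. n1.lab = true  [A.acc == false]
9. n1.fin = true  [A.acc == false]
10. n5.acc = true  [A₀.lab and S.tag]
11. n6.acc = true  [A₀.acc == true]
12. n7.env = "nx"  [terminal]
13. n8.hot = true  [terminal]
14. n6.lab = true  [A.acc == true]
15. n6.fin = true  [A.acc == true]
16. n9.tag = false  [A₁.fin == false]
17. n10.key = 7  [terminal]
18. n11.key = 3  [terminal]
19. n12.idx = "kk"  [terminal]
20. n9.env = 25  [(if S.tag then a₁.key else a₀.key) + 18]
21. n9.key = "zkk"  ["z" ++ h.idx]
22. n13.idx = -8  [S.env - 33]
23. n14.idx = "vm"  [terminal]
24. n13.fin = 23  [B.idx + 31]
25. n13.mk = false  [B.idx > -8]
26. n5.lab = false  [B.mk and A₀.acc]
27. n5.fin = true  [S.env > 24]
28. n0.env = 10  [10]
29. n0.key = "uq"  ["uq"]

false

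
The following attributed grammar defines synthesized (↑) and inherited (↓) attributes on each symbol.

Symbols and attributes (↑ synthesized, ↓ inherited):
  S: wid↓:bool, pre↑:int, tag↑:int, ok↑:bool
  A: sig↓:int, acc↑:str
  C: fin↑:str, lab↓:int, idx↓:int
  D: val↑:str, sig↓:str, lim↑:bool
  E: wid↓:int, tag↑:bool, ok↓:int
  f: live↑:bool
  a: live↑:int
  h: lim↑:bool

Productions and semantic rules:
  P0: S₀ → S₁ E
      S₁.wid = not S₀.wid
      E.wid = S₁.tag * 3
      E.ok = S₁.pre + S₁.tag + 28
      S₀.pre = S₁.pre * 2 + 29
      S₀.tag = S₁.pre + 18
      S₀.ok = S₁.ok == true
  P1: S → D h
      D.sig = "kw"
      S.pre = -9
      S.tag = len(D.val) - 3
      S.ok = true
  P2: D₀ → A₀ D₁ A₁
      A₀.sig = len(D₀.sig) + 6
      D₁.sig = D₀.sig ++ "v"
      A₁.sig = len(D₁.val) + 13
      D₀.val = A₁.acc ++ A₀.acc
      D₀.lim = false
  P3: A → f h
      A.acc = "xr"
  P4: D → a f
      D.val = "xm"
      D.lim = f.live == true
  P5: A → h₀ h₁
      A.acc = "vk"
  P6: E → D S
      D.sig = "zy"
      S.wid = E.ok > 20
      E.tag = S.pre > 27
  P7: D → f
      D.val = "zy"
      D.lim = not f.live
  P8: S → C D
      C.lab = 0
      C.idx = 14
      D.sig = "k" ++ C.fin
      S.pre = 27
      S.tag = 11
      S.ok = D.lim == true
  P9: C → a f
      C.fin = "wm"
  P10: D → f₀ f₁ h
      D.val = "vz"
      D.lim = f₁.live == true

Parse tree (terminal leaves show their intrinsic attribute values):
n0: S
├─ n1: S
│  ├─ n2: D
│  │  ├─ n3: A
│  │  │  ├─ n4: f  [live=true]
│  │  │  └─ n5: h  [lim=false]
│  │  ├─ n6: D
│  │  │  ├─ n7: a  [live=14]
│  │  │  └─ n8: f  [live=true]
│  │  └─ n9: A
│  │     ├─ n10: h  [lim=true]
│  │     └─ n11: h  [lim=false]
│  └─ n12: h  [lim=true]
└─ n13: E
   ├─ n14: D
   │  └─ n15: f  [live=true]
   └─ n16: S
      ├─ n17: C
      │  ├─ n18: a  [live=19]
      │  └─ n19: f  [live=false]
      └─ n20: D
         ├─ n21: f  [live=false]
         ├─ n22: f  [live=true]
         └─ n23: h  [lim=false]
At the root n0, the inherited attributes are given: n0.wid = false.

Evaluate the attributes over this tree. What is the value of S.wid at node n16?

false

1. n0.wid = false  [given at root]
2. n1.wid = true  [not S₀.wid]
3. n2.sig = "kw"  ["kw"]
4. n3.sig = 8  [len(D₀.sig) + 6]
5. n4.live = true  [terminal]
6. n5.lim = false  [terminal]
7. n3.acc = "xr"  ["xr"]
8. n6.sig = "kwv"  [D₀.sig ++ "v"]
9. n7.live = 14  [terminal]
10. n8.live = true  [terminal]
11. n6.val = "xm"  ["xm"]
12. n6.lim = true  [f.live == true]
13. n9.sig = 15  [len(D₁.val) + 13]
14. n10.lim = true  [terminal]
15. n11.lim = false  [terminal]
16. n9.acc = "vk"  ["vk"]
17. n2.val = "vkxr"  [A₁.acc ++ A₀.acc]
18. n2.lim = false  [false]
19. n12.lim = true  [terminal]
20. n1.pre = -9  [-9]
21. n1.tag = 1  [len(D.val) - 3]
22. n1.ok = true  [true]
23. n13.wid = 3  [S₁.tag * 3]
24. n13.ok = 20  [S₁.pre + S₁.tag + 28]
25. n14.sig = "zy"  ["zy"]
26. n15.live = true  [terminal]
27. n14.val = "zy"  ["zy"]
28. n14.lim = false  [not f.live]
29. n16.wid = false  [E.ok > 20]
30. n17.lab = 0  [0]
31. n17.idx = 14  [14]
32. n18.live = 19  [terminal]
33. n19.live = false  [terminal]
34. n17.fin = "wm"  ["wm"]
35. n20.sig = "kwm"  ["k" ++ C.fin]
36. n21.live = false  [terminal]
37. n22.live = true  [terminal]
38. n23.lim = false  [terminal]
39. n20.val = "vz"  ["vz"]
40. n20.lim = true  [f₁.live == true]
41. n16.pre = 27  [27]
42. n16.tag = 11  [11]
43. n16.ok = true  [D.lim == true]
44. n13.tag = false  [S.pre > 27]
45. n0.pre = 11  [S₁.pre * 2 + 29]
46. n0.tag = 9  [S₁.pre + 18]
47. n0.ok = true  [S₁.ok == true]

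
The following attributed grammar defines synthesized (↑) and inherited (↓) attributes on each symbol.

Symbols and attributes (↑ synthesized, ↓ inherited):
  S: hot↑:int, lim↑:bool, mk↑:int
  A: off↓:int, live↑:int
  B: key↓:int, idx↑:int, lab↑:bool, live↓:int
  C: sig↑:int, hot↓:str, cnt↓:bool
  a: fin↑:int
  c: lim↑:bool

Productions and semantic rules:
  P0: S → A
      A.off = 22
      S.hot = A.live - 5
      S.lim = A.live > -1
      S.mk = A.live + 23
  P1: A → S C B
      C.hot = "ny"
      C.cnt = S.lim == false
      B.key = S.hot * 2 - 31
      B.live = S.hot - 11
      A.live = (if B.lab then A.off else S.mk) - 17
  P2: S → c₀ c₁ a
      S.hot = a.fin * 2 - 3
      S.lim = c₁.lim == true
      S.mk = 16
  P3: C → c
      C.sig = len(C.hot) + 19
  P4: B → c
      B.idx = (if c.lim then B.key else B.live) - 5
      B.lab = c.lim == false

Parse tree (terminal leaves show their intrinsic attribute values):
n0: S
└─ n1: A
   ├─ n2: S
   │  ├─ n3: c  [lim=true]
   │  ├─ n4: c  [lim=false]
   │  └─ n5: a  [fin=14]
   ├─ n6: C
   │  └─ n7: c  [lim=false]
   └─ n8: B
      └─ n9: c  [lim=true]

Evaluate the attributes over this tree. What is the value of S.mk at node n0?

1. n1.off = 22  [22]
2. n3.lim = true  [terminal]
3. n4.lim = false  [terminal]
4. n5.fin = 14  [terminal]
5. n2.hot = 25  [a.fin * 2 - 3]
6. n2.lim = false  [c₁.lim == true]
7. n2.mk = 16  [16]
8. n6.hot = "ny"  ["ny"]
9. n6.cnt = true  [S.lim == false]
10. n7.lim = false  [terminal]
11. n6.sig = 21  [len(C.hot) + 19]
12. n8.key = 19  [S.hot * 2 - 31]
13. n8.live = 14  [S.hot - 11]
14. n9.lim = true  [terminal]
15. n8.idx = 14  [(if c.lim then B.key else B.live) - 5]
16. n8.lab = false  [c.lim == false]
17. n1.live = -1  [(if B.lab then A.off else S.mk) - 17]
18. n0.hot = -6  [A.live - 5]
19. n0.lim = false  [A.live > -1]
20. n0.mk = 22  [A.live + 23]

22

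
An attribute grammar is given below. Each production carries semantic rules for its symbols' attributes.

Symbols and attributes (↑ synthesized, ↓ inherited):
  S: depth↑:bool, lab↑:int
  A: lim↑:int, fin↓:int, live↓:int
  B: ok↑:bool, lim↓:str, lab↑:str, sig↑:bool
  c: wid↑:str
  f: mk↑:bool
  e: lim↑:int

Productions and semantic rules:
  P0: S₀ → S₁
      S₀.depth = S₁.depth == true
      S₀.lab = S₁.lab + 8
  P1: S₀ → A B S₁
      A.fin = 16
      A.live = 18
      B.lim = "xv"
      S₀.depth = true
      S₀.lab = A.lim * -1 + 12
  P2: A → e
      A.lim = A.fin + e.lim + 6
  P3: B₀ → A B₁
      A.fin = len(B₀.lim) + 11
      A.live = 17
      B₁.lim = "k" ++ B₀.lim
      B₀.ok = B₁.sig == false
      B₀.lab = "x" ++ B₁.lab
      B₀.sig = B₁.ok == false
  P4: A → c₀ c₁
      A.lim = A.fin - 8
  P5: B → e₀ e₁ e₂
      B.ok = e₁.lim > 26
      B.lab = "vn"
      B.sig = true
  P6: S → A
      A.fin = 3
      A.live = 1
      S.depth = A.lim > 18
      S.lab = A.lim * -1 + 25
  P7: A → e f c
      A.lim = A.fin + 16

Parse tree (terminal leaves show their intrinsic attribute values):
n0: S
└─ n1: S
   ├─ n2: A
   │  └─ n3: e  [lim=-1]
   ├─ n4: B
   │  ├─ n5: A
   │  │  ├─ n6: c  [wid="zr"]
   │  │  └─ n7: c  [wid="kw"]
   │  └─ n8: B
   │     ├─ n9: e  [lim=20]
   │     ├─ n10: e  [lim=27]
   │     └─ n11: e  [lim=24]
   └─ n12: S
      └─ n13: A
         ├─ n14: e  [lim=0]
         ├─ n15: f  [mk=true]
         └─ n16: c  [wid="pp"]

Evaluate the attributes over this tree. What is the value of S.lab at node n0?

1. n2.fin = 16  [16]
2. n2.live = 18  [18]
3. n3.lim = -1  [terminal]
4. n2.lim = 21  [A.fin + e.lim + 6]
5. n4.lim = "xv"  ["xv"]
6. n5.fin = 13  [len(B₀.lim) + 11]
7. n5.live = 17  [17]
8. n6.wid = "zr"  [terminal]
9. n7.wid = "kw"  [terminal]
10. n5.lim = 5  [A.fin - 8]
11. n8.lim = "kxv"  ["k" ++ B₀.lim]
12. n9.lim = 20  [terminal]
13. n10.lim = 27  [terminal]
14. n11.lim = 24  [terminal]
15. n8.ok = true  [e₁.lim > 26]
16. n8.lab = "vn"  ["vn"]
17. n8.sig = true  [true]
18. n4.ok = false  [B₁.sig == false]
19. n4.lab = "xvn"  ["x" ++ B₁.lab]
20. n4.sig = false  [B₁.ok == false]
21. n13.fin = 3  [3]
22. n13.live = 1  [1]
23. n14.lim = 0  [terminal]
24. n15.mk = true  [terminal]
25. n16.wid = "pp"  [terminal]
26. n13.lim = 19  [A.fin + 16]
27. n12.depth = true  [A.lim > 18]
28. n12.lab = 6  [A.lim * -1 + 25]
29. n1.depth = true  [true]
30. n1.lab = -9  [A.lim * -1 + 12]
31. n0.depth = true  [S₁.depth == true]
32. n0.lab = -1  [S₁.lab + 8]

-1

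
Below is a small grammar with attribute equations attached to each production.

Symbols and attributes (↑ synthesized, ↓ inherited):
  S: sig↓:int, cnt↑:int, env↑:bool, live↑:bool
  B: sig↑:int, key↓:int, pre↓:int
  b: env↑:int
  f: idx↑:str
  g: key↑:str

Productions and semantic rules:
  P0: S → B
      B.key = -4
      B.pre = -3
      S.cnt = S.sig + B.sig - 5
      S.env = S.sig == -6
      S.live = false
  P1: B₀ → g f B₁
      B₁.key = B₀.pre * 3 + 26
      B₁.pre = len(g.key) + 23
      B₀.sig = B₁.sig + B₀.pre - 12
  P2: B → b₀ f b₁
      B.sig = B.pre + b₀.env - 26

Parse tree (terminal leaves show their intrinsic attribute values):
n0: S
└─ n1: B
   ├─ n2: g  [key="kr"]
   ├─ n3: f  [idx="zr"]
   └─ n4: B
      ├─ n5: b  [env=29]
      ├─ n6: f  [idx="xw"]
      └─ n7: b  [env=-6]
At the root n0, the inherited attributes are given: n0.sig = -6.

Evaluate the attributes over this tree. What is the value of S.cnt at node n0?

2

1. n0.sig = -6  [given at root]
2. n1.key = -4  [-4]
3. n1.pre = -3  [-3]
4. n2.key = "kr"  [terminal]
5. n3.idx = "zr"  [terminal]
6. n4.key = 17  [B₀.pre * 3 + 26]
7. n4.pre = 25  [len(g.key) + 23]
8. n5.env = 29  [terminal]
9. n6.idx = "xw"  [terminal]
10. n7.env = -6  [terminal]
11. n4.sig = 28  [B.pre + b₀.env - 26]
12. n1.sig = 13  [B₁.sig + B₀.pre - 12]
13. n0.cnt = 2  [S.sig + B.sig - 5]
14. n0.env = true  [S.sig == -6]
15. n0.live = false  [false]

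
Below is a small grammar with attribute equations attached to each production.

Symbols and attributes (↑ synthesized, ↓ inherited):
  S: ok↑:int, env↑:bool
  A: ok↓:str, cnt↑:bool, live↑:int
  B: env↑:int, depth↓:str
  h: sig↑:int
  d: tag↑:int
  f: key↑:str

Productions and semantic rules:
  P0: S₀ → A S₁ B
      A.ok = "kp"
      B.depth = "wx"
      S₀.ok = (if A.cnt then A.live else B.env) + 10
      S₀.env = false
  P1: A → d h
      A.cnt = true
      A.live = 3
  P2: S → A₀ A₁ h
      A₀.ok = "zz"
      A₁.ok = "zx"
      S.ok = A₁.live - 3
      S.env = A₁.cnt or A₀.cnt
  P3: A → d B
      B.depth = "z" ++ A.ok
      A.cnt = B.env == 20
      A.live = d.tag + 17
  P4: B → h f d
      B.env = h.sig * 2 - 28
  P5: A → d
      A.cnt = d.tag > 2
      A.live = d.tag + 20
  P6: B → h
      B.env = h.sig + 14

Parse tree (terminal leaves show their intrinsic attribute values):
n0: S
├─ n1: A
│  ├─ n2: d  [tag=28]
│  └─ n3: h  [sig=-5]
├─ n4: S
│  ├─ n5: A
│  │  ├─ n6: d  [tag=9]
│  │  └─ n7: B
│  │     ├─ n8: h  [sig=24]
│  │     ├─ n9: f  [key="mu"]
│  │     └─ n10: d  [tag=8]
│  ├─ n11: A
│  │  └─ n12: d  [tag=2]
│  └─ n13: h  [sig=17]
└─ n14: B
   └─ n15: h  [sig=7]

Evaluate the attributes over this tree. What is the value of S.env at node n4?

1. n1.ok = "kp"  ["kp"]
2. n2.tag = 28  [terminal]
3. n3.sig = -5  [terminal]
4. n1.cnt = true  [true]
5. n1.live = 3  [3]
6. n5.ok = "zz"  ["zz"]
7. n6.tag = 9  [terminal]
8. n7.depth = "zzz"  ["z" ++ A.ok]
9. n8.sig = 24  [terminal]
10. n9.key = "mu"  [terminal]
11. n10.tag = 8  [terminal]
12. n7.env = 20  [h.sig * 2 - 28]
13. n5.cnt = true  [B.env == 20]
14. n5.live = 26  [d.tag + 17]
15. n11.ok = "zx"  ["zx"]
16. n12.tag = 2  [terminal]
17. n11.cnt = false  [d.tag > 2]
18. n11.live = 22  [d.tag + 20]
19. n13.sig = 17  [terminal]
20. n4.ok = 19  [A₁.live - 3]
21. n4.env = true  [A₁.cnt or A₀.cnt]
22. n14.depth = "wx"  ["wx"]
23. n15.sig = 7  [terminal]
24. n14.env = 21  [h.sig + 14]
25. n0.ok = 13  [(if A.cnt then A.live else B.env) + 10]
26. n0.env = false  [false]

true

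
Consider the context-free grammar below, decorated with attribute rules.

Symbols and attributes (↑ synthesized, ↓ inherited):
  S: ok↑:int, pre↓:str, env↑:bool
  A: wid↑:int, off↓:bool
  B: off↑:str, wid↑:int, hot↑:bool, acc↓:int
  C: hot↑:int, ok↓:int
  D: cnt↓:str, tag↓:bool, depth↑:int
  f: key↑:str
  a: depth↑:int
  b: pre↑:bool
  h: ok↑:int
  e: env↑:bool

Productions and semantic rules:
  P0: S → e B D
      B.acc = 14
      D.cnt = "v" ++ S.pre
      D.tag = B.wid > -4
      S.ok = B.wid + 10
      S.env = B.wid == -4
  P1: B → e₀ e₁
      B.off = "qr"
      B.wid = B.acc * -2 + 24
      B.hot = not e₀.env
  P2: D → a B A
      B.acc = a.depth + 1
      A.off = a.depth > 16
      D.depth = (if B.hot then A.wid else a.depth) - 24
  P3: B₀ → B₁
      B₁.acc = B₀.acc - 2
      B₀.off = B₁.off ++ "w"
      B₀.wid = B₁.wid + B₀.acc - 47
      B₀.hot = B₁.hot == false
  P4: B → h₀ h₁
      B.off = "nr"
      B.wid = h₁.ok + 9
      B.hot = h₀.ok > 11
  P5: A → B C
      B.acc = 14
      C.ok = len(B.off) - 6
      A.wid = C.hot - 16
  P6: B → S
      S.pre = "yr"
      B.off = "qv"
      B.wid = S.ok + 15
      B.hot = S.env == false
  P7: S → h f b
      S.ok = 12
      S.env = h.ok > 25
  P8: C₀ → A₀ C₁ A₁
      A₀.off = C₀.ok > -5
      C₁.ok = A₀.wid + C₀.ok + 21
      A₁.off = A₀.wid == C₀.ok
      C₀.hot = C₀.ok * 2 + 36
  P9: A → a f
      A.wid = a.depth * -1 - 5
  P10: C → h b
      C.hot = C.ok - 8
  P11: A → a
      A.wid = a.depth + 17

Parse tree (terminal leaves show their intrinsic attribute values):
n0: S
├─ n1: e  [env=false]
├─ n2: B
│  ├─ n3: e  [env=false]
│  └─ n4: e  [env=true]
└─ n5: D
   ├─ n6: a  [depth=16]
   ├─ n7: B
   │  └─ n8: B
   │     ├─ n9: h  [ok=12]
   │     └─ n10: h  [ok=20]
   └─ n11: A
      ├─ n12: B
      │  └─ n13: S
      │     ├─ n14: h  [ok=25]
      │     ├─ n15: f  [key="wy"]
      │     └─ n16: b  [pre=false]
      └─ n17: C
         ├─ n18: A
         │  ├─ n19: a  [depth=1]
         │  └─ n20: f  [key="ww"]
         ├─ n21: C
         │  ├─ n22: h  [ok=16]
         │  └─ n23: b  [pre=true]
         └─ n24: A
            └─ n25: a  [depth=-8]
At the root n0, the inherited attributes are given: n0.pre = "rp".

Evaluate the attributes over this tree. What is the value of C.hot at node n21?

3

1. n0.pre = "rp"  [given at root]
2. n1.env = false  [terminal]
3. n2.acc = 14  [14]
4. n3.env = false  [terminal]
5. n4.env = true  [terminal]
6. n2.off = "qr"  ["qr"]
7. n2.wid = -4  [B.acc * -2 + 24]
8. n2.hot = true  [not e₀.env]
9. n5.cnt = "vrp"  ["v" ++ S.pre]
10. n5.tag = false  [B.wid > -4]
11. n6.depth = 16  [terminal]
12. n7.acc = 17  [a.depth + 1]
13. n8.acc = 15  [B₀.acc - 2]
14. n9.ok = 12  [terminal]
15. n10.ok = 20  [terminal]
16. n8.off = "nr"  ["nr"]
17. n8.wid = 29  [h₁.ok + 9]
18. n8.hot = true  [h₀.ok > 11]
19. n7.off = "nrw"  [B₁.off ++ "w"]
20. n7.wid = -1  [B₁.wid + B₀.acc - 47]
21. n7.hot = false  [B₁.hot == false]
22. n11.off = false  [a.depth > 16]
23. n12.acc = 14  [14]
24. n13.pre = "yr"  ["yr"]
25. n14.ok = 25  [terminal]
26. n15.key = "wy"  [terminal]
27. n16.pre = false  [terminal]
28. n13.ok = 12  [12]
29. n13.env = false  [h.ok > 25]
30. n12.off = "qv"  ["qv"]
31. n12.wid = 27  [S.ok + 15]
32. n12.hot = true  [S.env == false]
33. n17.ok = -4  [len(B.off) - 6]
34. n18.off = true  [C₀.ok > -5]
35. n19.depth = 1  [terminal]
36. n20.key = "ww"  [terminal]
37. n18.wid = -6  [a.depth * -1 - 5]
38. n21.ok = 11  [A₀.wid + C₀.ok + 21]
39. n22.ok = 16  [terminal]
40. n23.pre = true  [terminal]
41. n21.hot = 3  [C.ok - 8]
42. n24.off = false  [A₀.wid == C₀.ok]
43. n25.depth = -8  [terminal]
44. n24.wid = 9  [a.depth + 17]
45. n17.hot = 28  [C₀.ok * 2 + 36]
46. n11.wid = 12  [C.hot - 16]
47. n5.depth = -8  [(if B.hot then A.wid else a.depth) - 24]
48. n0.ok = 6  [B.wid + 10]
49. n0.env = true  [B.wid == -4]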